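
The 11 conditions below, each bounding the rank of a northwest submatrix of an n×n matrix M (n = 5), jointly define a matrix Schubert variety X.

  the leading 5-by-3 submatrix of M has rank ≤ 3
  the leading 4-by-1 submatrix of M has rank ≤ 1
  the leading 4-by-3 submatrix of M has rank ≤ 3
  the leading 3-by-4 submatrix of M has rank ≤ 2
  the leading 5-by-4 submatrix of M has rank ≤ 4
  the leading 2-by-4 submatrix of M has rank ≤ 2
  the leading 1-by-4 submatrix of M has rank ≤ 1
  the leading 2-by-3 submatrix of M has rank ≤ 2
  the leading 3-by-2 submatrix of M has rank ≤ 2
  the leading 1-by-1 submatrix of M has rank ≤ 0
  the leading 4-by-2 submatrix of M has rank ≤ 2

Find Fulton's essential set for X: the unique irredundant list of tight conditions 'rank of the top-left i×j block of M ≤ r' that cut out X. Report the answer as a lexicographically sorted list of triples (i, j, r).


The tightest implied rank at each (i,j), from the 11 conditions:

  0  1  1  1  1
  1  2  2  2  2
  1  2  2  2  3
  1  2  3  3  4
  1  2  3  4  5

giving w = (2, 1, 5, 3, 4) via Δ²R.

2 SE-corners of the 3-cell Rothe diagram give Ess(w):

[(1, 1, 0), (3, 4, 2)]


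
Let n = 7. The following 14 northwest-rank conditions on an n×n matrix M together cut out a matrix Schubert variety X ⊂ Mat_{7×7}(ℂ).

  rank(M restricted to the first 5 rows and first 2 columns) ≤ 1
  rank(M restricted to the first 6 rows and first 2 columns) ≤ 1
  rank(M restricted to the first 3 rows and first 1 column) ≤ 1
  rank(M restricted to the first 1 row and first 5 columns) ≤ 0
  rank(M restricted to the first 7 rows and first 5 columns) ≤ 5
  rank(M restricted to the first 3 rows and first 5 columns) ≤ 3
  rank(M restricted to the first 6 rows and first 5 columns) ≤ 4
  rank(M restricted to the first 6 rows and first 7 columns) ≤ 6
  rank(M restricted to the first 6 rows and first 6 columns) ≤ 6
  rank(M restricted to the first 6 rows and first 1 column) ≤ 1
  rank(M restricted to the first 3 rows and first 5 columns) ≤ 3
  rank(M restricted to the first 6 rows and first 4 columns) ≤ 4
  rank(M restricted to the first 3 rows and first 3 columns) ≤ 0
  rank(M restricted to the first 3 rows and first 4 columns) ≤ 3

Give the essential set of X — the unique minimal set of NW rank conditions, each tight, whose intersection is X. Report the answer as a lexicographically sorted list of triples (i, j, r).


The tightest implied rank at each (i,j), from the 14 conditions:

  i=1: 0 | 0 | 0 | 0 | 0 | 1 | 1
  i=2: 0 | 0 | 0 | 1 | 1 | 2 | 2
  i=3: 0 | 0 | 0 | 1 | 2 | 3 | 3
  i=4: 1 | 1 | 1 | 2 | 3 | 4 | 4
  i=5: 1 | 1 | 2 | 3 | 4 | 5 | 5
  i=6: 1 | 1 | 2 | 3 | 4 | 5 | 6
  i=7: 1 | 2 | 3 | 4 | 5 | 6 | 7

giving w = (6, 4, 5, 1, 3, 7, 2) via Δ²R.

D(w) has 13 cells with 3 SE-corners; essential set:

[(1, 5, 0), (3, 3, 0), (6, 2, 1)]


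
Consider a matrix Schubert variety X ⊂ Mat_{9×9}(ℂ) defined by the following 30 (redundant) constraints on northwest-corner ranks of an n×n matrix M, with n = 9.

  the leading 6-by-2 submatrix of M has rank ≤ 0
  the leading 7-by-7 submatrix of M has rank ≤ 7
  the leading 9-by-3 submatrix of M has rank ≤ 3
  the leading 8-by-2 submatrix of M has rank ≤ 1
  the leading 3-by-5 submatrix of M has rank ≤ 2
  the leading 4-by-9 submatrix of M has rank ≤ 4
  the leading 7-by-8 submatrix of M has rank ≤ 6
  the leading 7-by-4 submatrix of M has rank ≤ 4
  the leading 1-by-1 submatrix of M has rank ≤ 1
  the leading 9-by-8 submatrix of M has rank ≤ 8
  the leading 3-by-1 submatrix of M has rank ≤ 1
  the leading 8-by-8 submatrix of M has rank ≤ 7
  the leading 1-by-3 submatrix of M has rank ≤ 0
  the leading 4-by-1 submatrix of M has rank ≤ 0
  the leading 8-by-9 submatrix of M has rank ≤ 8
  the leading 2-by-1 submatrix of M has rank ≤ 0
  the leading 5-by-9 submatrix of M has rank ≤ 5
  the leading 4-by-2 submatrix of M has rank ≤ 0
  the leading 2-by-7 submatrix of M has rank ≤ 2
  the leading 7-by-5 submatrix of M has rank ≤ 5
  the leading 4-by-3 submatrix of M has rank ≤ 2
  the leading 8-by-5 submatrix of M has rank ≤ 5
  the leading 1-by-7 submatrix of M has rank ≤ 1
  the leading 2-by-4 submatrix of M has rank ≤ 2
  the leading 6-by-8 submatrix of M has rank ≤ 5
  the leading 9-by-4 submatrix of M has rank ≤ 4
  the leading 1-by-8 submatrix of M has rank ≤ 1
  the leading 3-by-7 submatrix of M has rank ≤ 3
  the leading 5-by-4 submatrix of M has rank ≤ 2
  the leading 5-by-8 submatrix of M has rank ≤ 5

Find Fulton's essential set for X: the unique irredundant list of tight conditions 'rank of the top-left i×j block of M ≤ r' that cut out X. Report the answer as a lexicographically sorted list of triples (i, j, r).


Propagating the 30 rank bounds to every northwest block:

  0  0  0  1  1  1  1  1  1
  0  0  1  2  2  2  2  2  2
  0  0  1  2  2  3  3  3  3
  0  0  1  2  3  4  4  4  4
  0  0  1  2  3  4  5  5  5
  0  0  1  2  3  4  5  5  6
  1  1  2  3  4  5  6  6  7
  1  1  2  3  4  5  6  7  8
  1  2  3  4  5  6  7  8  9

so w = (4, 3, 6, 5, 7, 9, 1, 8, 2).

Rothe diagram D(w) (16 cells), 5 SE-corners (essential conditions):

[(1, 3, 0), (3, 5, 2), (6, 2, 0), (6, 8, 5), (8, 2, 1)]


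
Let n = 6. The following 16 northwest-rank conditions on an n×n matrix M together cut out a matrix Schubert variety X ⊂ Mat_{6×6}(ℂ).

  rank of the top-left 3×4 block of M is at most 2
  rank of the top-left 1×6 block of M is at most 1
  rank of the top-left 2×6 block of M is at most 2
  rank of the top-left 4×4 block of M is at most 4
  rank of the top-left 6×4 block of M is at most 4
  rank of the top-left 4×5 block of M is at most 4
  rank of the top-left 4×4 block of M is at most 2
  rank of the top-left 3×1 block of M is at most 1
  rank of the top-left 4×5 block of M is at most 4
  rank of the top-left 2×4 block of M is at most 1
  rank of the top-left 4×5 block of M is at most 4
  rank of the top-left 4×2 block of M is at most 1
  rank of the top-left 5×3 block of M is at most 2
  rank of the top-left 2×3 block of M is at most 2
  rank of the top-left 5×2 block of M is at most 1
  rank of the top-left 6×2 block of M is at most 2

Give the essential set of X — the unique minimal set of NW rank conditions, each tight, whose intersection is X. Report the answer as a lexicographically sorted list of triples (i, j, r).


Reconstructing r_w from the 16 given conditions:

  1, 1, 1, 1, 1, 1
  1, 1, 1, 1, 2, 2
  1, 1, 2, 2, 3, 3
  1, 1, 2, 2, 3, 4
  1, 1, 2, 3, 4, 5
  1, 2, 3, 4, 5, 6

hence w(1..6) = (1, 5, 3, 6, 4, 2).

|D(w)|=7, |Ess(w)|=3:

[(2, 4, 1), (4, 4, 2), (5, 2, 1)]


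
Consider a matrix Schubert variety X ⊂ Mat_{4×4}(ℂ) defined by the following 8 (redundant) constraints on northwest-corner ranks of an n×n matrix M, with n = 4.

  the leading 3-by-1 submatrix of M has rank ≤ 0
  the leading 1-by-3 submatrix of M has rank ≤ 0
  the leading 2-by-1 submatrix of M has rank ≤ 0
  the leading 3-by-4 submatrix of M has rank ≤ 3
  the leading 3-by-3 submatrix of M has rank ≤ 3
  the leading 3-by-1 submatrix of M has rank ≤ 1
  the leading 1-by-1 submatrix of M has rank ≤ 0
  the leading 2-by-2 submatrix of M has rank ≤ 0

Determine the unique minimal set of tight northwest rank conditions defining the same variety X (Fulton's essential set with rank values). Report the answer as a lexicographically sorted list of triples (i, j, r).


The tightest implied rank at each (i,j), from the 8 conditions:

  R[1]: 0  0  0  1
  R[2]: 0  0  1  2
  R[3]: 0  1  2  3
  R[4]: 1  2  3  4

reading off 1-entries of Δ²R: w = (4, 3, 2, 1).

Rothe diagram D(w) (6 cells), 3 SE-corners (essential conditions):

[(1, 3, 0), (2, 2, 0), (3, 1, 0)]


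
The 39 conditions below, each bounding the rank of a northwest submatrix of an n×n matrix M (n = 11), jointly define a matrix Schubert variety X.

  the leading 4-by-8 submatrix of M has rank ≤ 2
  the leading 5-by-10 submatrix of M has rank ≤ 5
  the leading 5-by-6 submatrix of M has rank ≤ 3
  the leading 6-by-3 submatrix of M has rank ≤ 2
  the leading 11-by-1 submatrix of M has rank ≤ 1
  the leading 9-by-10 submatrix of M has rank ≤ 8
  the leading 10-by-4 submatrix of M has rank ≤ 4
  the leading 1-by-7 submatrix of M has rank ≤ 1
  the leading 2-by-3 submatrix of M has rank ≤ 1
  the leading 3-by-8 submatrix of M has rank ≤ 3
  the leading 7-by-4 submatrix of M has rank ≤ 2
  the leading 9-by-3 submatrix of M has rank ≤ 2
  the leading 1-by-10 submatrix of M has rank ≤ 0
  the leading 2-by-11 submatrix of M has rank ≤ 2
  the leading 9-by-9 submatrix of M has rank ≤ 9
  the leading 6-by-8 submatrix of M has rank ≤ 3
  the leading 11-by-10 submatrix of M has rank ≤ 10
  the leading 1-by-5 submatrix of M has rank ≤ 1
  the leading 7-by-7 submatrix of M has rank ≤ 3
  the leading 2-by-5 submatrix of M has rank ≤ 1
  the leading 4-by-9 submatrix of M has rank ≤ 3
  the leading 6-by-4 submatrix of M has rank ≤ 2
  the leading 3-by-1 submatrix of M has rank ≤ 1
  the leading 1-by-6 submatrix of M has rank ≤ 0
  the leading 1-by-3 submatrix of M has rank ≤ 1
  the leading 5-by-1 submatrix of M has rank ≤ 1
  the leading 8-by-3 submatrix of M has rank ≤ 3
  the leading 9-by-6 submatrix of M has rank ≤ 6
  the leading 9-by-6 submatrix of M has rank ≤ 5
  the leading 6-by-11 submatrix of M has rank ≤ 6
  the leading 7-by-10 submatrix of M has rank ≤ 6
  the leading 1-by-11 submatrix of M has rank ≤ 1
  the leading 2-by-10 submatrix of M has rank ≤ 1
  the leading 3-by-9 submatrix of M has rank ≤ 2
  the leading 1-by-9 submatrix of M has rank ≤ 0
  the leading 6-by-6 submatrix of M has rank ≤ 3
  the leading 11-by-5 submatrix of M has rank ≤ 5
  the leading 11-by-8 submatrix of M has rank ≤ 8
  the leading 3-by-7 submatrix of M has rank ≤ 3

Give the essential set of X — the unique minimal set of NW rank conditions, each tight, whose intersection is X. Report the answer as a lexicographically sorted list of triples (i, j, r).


The tightest implied rank at each (i,j), from the 39 conditions:

  row 1: 0, 0, 0, 0, 0, 0, 0, 0, 0, 0, 1
  row 2: 1, 1, 1, 1, 1, 1, 1, 1, 1, 1, 2
  row 3: 1, 2, 2, 2, 2, 2, 2, 2, 2, 2, 3
  row 4: 1, 2, 2, 2, 2, 2, 2, 2, 3, 3, 4
  row 5: 1, 2, 2, 2, 3, 3, 3, 3, 4, 4, 5
  row 6: 1, 2, 2, 2, 3, 3, 3, 3, 4, 5, 6
  row 7: 1, 2, 2, 2, 3, 3, 3, 4, 5, 6, 7
  row 8: 1, 2, 2, 3, 4, 4, 4, 5, 6, 7, 8
  row 9: 1, 2, 2, 3, 4, 5, 5, 6, 7, 8, 9
  row 10: 1, 2, 3, 4, 5, 6, 6, 7, 8, 9, 10
  row 11: 1, 2, 3, 4, 5, 6, 7, 8, 9, 10, 11

the unique w with this rank table is (11, 1, 2, 9, 5, 10, 8, 4, 6, 3, 7).

|D(w)|=29, |Ess(w)|=6:

[(1, 10, 0), (4, 8, 2), (6, 8, 3), (7, 4, 2), (7, 7, 3), (9, 3, 2)]


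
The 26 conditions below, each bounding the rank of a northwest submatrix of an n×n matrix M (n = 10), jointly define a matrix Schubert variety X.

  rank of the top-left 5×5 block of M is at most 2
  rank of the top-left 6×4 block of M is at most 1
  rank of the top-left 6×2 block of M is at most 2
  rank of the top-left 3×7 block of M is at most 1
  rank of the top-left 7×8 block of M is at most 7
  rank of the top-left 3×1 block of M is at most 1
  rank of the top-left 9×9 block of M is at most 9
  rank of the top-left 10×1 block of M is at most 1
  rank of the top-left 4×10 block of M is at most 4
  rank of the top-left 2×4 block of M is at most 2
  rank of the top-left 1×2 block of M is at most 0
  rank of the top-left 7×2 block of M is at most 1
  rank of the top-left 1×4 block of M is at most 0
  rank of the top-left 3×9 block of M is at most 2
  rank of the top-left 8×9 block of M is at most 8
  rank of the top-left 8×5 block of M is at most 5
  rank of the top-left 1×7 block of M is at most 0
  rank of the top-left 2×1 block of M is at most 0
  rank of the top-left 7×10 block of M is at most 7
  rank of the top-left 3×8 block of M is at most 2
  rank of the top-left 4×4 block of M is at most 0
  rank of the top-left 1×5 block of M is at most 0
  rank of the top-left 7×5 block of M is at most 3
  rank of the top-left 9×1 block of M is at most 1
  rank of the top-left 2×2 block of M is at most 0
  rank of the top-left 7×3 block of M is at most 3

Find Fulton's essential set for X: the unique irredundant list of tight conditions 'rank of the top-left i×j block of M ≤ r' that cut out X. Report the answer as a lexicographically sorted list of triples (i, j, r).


The tightest implied rank at each (i,j), from the 26 conditions:

  0 | 0 | 0 | 0 | 0 | 0 | 0 | 1 | 1 | 1
  0 | 0 | 0 | 0 | 1 | 1 | 1 | 2 | 2 | 2
  0 | 0 | 0 | 0 | 1 | 1 | 1 | 2 | 2 | 3
  0 | 0 | 0 | 0 | 1 | 2 | 2 | 3 | 3 | 4
  1 | 1 | 1 | 1 | 2 | 3 | 3 | 4 | 4 | 5
  1 | 1 | 1 | 1 | 2 | 3 | 4 | 5 | 5 | 6
  1 | 1 | 2 | 2 | 3 | 4 | 5 | 6 | 6 | 7
  1 | 2 | 3 | 3 | 4 | 5 | 6 | 7 | 7 | 8
  1 | 2 | 3 | 4 | 5 | 6 | 7 | 8 | 8 | 9
  1 | 2 | 3 | 4 | 5 | 6 | 7 | 8 | 9 | 10

hence w(1..10) = (8, 5, 10, 6, 1, 7, 3, 2, 4, 9).

Rothe diagram D(w) (26 cells), 6 SE-corners (essential conditions):

[(1, 7, 0), (3, 7, 1), (3, 9, 2), (4, 4, 0), (6, 4, 1), (7, 2, 1)]


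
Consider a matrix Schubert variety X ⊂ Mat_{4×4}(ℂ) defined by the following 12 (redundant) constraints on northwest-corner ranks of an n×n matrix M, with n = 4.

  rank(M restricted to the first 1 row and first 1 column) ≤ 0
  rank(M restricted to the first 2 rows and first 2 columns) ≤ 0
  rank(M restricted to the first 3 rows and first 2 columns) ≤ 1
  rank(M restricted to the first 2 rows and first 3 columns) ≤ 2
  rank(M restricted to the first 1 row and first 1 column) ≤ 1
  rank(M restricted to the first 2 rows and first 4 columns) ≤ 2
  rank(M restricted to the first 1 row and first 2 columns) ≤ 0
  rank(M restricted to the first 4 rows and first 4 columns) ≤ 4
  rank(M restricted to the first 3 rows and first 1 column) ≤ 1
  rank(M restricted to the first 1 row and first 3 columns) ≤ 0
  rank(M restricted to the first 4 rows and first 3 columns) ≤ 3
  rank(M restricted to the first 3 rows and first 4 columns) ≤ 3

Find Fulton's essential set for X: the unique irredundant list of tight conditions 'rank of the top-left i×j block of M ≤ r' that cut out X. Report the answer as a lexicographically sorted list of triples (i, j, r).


Recovering R(i,j) via the rank-extension bound from the 12 conditions:

  R[1]: 0 | 0 | 0 | 1
  R[2]: 0 | 0 | 1 | 2
  R[3]: 1 | 1 | 2 | 3
  R[4]: 1 | 2 | 3 | 4

the unique w with this rank table is (4, 3, 1, 2).

D(w) has 5 cells with 2 SE-corners; essential set:

[(1, 3, 0), (2, 2, 0)]


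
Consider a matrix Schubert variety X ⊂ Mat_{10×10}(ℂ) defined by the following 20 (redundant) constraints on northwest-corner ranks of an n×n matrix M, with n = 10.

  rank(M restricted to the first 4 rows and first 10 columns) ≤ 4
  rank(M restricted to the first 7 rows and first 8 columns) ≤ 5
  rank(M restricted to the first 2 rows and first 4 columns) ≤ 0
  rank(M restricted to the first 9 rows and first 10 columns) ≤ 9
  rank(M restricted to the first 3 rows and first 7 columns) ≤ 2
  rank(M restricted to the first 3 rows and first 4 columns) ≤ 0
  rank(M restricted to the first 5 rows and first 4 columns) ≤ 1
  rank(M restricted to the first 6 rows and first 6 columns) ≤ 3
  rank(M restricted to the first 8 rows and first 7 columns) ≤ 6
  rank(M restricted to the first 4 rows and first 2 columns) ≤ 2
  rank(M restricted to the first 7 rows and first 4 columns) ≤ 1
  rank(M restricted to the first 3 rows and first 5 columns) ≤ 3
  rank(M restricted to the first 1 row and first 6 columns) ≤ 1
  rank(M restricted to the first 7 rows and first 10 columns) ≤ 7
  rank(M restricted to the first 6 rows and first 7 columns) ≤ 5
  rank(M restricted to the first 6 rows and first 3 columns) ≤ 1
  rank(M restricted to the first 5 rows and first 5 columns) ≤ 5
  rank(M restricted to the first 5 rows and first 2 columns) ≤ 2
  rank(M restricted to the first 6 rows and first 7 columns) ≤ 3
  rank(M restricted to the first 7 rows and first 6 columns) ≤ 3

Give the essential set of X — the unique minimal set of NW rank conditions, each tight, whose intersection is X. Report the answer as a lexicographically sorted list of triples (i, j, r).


Reconstructing r_w from the 20 given conditions:

  row 1: 0 0 0 0 1 1 1 1 1 1
  row 2: 0 0 0 0 1 2 2 2 2 2
  row 3: 0 0 0 0 1 2 2 3 3 3
  row 4: 1 1 1 1 2 3 3 4 4 4
  row 5: 1 1 1 1 2 3 3 4 5 5
  row 6: 1 1 1 1 2 3 3 4 5 6
  row 7: 1 1 1 1 2 3 4 5 6 7
  row 8: 1 2 2 2 3 4 5 6 7 8
  row 9: 1 2 3 3 4 5 6 7 8 9
  row 10: 1 2 3 4 5 6 7 8 9 10

second differences of R give the permutation w = (5, 6, 8, 1, 9, 10, 7, 2, 3, 4).

ℓ(w)=24; the 4 essential cells (i,j,r):

[(3, 4, 0), (3, 7, 2), (6, 7, 3), (7, 4, 1)]


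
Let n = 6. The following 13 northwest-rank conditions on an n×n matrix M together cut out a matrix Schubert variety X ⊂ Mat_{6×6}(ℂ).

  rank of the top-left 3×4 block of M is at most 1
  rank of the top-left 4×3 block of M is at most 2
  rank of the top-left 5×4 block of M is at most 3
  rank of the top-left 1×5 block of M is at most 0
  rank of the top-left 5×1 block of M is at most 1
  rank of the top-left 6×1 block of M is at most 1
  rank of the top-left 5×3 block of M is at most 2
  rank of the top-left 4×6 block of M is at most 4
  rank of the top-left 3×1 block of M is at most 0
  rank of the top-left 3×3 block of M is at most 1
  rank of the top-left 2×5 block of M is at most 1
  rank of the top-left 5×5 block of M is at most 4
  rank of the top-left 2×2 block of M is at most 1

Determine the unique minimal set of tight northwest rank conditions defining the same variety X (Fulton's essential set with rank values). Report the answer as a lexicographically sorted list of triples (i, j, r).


Reconstructing r_w from the 13 given conditions:

  row 1: 0 | 0 | 0 | 0 | 0 | 1
  row 2: 0 | 1 | 1 | 1 | 1 | 2
  row 3: 0 | 1 | 1 | 1 | 2 | 3
  row 4: 1 | 2 | 2 | 2 | 3 | 4
  row 5: 1 | 2 | 2 | 3 | 4 | 5
  row 6: 1 | 2 | 3 | 4 | 5 | 6

so w = (6, 2, 5, 1, 4, 3).

Rothe diagram D(w) (10 cells), 4 SE-corners (essential conditions):

[(1, 5, 0), (3, 1, 0), (3, 4, 1), (5, 3, 2)]


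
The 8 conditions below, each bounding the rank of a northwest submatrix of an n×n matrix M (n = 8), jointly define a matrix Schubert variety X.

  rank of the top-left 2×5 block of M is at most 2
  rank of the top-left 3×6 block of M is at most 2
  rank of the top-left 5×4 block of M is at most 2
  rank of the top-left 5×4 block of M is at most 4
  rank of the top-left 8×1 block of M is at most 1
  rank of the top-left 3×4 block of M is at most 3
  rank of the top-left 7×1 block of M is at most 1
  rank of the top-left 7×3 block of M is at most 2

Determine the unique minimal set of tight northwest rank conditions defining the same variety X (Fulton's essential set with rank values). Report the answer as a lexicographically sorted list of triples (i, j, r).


Computing R[i][j] = min implied NW-rank bound (n=8, 8 conditions):

  1  1  1  1  1  1  1  1
  1  2  2  2  2  2  2  2
  1  2  2  2  2  2  3  3
  1  2  2  2  3  3  4  4
  1  2  2  2  3  4  5  5
  1  2  2  3  4  5  6  6
  1  2  2  3  4  5  6  7
  1  2  3  4  5  6  7  8

giving w = (1, 2, 7, 5, 6, 4, 8, 3) via Δ²R.

D(w) has 10 cells with 3 SE-corners; essential set:

[(3, 6, 2), (5, 4, 2), (7, 3, 2)]


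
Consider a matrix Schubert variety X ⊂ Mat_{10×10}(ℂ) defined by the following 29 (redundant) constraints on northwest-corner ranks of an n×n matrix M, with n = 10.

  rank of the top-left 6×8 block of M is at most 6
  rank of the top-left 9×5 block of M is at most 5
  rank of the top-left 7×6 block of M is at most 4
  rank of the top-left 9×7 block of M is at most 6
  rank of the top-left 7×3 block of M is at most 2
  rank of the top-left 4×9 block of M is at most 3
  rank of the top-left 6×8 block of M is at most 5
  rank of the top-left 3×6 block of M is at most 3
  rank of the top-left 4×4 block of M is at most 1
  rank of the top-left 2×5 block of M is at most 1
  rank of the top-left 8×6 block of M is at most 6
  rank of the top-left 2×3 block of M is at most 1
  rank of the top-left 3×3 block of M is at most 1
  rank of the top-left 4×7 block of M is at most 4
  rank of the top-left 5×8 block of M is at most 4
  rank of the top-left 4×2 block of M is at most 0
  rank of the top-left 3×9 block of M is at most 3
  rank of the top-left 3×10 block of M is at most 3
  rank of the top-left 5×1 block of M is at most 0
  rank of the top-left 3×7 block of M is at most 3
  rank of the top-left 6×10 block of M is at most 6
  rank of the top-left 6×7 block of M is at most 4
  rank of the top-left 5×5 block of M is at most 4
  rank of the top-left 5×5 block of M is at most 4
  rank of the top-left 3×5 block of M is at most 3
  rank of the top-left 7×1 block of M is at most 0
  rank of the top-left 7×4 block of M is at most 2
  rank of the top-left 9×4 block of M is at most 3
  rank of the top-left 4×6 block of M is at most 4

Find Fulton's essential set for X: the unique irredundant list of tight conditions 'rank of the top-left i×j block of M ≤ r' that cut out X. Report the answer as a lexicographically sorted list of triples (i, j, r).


Recovering R(i,j) via the rank-extension bound from the 29 conditions:

  0  0  1  1  1  1  1  1  1  1
  0  0  1  1  1  2  2  2  2  2
  0  0  1  1  2  3  3  3  3  3
  0  0  1  1  2  3  3  3  3  4
  0  1  2  2  3  4  4  4  4  5
  0  1  2  2  3  4  4  5  5  6
  0  1  2  2  3  4  5  6  6  7
  1  2  3  3  4  5  6  7  7  8
  1  2  3  3  4  5  6  7  8  9
  1  2  3  4  5  6  7  8  9  10

hence w(1..10) = (3, 6, 5, 10, 2, 8, 7, 1, 9, 4).

8 SE-corners of the 22-cell Rothe diagram give Ess(w):

[(2, 5, 1), (4, 2, 0), (4, 4, 1), (4, 9, 3), (6, 7, 4), (7, 1, 0), (7, 4, 2), (9, 4, 3)]


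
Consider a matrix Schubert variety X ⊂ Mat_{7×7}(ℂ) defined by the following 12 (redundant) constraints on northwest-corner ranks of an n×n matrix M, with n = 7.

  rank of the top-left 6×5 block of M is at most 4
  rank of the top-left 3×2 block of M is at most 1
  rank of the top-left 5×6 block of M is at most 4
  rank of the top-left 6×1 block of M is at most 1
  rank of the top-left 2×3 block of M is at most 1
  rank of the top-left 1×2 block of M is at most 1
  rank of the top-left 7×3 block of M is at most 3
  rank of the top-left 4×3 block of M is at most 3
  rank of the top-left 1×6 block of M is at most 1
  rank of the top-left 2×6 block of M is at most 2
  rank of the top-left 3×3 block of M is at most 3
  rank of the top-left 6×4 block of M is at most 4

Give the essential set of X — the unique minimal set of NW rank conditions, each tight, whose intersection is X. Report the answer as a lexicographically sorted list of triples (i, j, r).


Recovering R(i,j) via the rank-extension bound from the 12 conditions:

  R[1]: 1  1  1  1  1  1  1
  R[2]: 1  1  1  2  2  2  2
  R[3]: 1  1  2  3  3  3  3
  R[4]: 1  2  3  4  4  4  4
  R[5]: 1  2  3  4  4  4  5
  R[6]: 1  2  3  4  4  5  6
  R[7]: 1  2  3  4  5  6  7

the unique w with this rank table is (1, 4, 3, 2, 7, 6, 5).

D(w) has 6 cells with 4 SE-corners; essential set:

[(2, 3, 1), (3, 2, 1), (5, 6, 4), (6, 5, 4)]


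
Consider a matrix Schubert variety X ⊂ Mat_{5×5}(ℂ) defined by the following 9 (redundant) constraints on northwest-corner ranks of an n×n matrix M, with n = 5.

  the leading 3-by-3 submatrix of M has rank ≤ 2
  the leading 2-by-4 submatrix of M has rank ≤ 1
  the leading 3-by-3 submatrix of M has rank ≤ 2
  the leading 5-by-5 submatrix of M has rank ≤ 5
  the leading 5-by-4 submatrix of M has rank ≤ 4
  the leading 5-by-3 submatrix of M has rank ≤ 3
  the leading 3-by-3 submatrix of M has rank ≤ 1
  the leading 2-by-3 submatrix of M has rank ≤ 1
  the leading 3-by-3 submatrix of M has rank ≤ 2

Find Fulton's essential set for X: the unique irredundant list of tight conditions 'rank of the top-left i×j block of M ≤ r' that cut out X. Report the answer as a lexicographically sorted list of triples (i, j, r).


Reconstructing r_w from the 9 given conditions:

  row 1: 1, 1, 1, 1, 1
  row 2: 1, 1, 1, 1, 2
  row 3: 1, 1, 1, 2, 3
  row 4: 1, 2, 2, 3, 4
  row 5: 1, 2, 3, 4, 5

giving w = (1, 5, 4, 2, 3) via Δ²R.

Rothe diagram D(w) (5 cells), 2 SE-corners (essential conditions):

[(2, 4, 1), (3, 3, 1)]


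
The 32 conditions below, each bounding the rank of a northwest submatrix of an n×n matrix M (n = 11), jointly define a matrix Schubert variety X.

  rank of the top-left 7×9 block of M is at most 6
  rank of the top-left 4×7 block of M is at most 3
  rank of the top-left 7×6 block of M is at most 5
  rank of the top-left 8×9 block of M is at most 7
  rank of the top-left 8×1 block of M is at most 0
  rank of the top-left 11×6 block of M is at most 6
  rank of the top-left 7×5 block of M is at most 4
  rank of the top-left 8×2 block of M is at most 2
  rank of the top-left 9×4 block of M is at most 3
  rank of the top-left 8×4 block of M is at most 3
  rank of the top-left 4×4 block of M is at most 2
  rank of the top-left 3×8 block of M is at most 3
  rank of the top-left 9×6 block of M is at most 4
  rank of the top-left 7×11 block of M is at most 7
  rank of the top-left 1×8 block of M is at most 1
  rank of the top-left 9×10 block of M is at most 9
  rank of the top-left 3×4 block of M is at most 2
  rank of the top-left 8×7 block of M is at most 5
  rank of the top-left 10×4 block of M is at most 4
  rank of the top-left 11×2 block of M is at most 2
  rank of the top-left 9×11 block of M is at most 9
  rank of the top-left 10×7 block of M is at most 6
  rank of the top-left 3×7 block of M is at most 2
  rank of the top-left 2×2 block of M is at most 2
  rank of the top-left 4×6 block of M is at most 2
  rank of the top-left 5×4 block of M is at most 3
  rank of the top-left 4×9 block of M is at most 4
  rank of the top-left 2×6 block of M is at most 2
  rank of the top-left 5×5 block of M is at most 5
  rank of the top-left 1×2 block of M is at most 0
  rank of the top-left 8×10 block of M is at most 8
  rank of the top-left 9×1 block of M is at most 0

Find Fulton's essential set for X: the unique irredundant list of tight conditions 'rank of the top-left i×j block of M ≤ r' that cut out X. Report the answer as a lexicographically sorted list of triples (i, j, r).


Propagating the 32 rank bounds to every northwest block:

  row 1: 0 0 1 1 1 1 1 1 1 1 1
  row 2: 0 1 2 2 2 2 2 2 2 2 2
  row 3: 0 1 2 2 2 2 2 3 3 3 3
  row 4: 0 1 2 2 2 2 3 4 4 4 4
  row 5: 0 1 2 3 3 3 4 5 5 5 5
  row 6: 0 1 2 3 4 4 5 6 6 6 6
  row 7: 0 1 2 3 4 4 5 6 6 7 7
  row 8: 0 1 2 3 4 4 5 6 7 8 8
  row 9: 0 1 2 3 4 4 5 6 7 8 9
  row 10: 1 2 3 4 5 5 6 7 8 9 10
  row 11: 1 2 3 4 5 6 7 8 9 10 11

reading off 1-entries of Δ²R: w = (3, 2, 8, 7, 4, 5, 10, 9, 11, 1, 6).

|D(w)|=21, |Ess(w)|=6:

[(1, 2, 0), (3, 7, 2), (4, 6, 2), (7, 9, 6), (9, 1, 0), (9, 6, 4)]


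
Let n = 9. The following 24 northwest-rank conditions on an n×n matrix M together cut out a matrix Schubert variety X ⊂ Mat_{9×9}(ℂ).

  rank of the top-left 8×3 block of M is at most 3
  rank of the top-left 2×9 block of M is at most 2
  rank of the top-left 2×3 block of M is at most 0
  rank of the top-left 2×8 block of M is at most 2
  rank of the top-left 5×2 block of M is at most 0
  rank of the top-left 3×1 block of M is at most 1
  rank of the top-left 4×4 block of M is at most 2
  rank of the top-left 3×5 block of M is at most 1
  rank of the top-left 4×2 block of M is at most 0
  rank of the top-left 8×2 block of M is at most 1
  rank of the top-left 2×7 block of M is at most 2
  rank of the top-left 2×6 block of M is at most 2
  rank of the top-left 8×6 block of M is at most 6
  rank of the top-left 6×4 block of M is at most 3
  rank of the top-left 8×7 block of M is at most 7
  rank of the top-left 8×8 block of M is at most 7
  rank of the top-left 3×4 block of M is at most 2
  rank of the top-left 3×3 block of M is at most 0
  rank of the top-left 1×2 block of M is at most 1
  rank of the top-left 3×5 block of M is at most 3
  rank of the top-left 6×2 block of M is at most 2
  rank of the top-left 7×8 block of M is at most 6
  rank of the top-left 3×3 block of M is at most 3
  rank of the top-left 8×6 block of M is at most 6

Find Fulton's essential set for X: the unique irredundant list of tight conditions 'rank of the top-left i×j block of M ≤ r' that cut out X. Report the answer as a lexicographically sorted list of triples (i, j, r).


Reconstructing r_w from the 24 given conditions:

  R[1]: 0 0 0 1 1 1 1 1 1
  R[2]: 0 0 0 1 1 2 2 2 2
  R[3]: 0 0 0 1 1 2 3 3 3
  R[4]: 0 0 1 2 2 3 4 4 4
  R[5]: 0 0 1 2 3 4 5 5 5
  R[6]: 1 1 2 3 4 5 6 6 6
  R[7]: 1 1 2 3 4 5 6 6 7
  R[8]: 1 1 2 3 4 5 6 7 8
  R[9]: 1 2 3 4 5 6 7 8 9

giving w = (4, 6, 7, 3, 5, 1, 9, 8, 2) via Δ²R.

D(w) has 18 cells with 5 SE-corners; essential set:

[(3, 3, 0), (3, 5, 1), (5, 2, 0), (7, 8, 6), (8, 2, 1)]


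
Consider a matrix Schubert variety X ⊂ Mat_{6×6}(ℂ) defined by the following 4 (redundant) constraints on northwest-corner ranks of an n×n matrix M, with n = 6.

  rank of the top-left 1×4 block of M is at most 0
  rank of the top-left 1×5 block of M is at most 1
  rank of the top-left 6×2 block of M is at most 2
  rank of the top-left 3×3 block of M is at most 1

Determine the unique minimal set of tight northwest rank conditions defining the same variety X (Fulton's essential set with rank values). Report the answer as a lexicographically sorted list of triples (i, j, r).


Recovering R(i,j) via the rank-extension bound from the 4 conditions:

  row 1: 0 | 0 | 0 | 0 | 1 | 1
  row 2: 1 | 1 | 1 | 1 | 2 | 2
  row 3: 1 | 1 | 1 | 2 | 3 | 3
  row 4: 1 | 2 | 2 | 3 | 4 | 4
  row 5: 1 | 2 | 3 | 4 | 5 | 5
  row 6: 1 | 2 | 3 | 4 | 5 | 6

giving w = (5, 1, 4, 2, 3, 6) via Δ²R.

D(w) has 6 cells with 2 SE-corners; essential set:

[(1, 4, 0), (3, 3, 1)]


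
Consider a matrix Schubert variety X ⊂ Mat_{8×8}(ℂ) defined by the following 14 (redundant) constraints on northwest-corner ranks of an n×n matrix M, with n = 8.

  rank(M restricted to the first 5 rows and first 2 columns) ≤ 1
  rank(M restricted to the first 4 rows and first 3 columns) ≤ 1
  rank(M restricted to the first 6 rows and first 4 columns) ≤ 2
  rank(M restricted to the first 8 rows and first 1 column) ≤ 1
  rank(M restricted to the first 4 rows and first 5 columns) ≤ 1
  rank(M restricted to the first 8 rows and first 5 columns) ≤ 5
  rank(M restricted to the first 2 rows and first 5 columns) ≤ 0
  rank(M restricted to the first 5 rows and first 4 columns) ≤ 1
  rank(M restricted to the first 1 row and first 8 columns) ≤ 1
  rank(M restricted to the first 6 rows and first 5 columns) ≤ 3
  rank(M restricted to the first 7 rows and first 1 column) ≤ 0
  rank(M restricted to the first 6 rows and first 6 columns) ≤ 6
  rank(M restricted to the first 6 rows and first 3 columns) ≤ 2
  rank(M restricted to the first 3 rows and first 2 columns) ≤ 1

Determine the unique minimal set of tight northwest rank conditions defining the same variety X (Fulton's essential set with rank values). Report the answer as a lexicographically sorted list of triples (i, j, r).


Propagating the 14 rank bounds to every northwest block:

  i=1: 0 | 0 | 0 | 0 | 0 | 1 | 1 | 1
  i=2: 0 | 0 | 0 | 0 | 0 | 1 | 2 | 2
  i=3: 0 | 1 | 1 | 1 | 1 | 2 | 3 | 3
  i=4: 0 | 1 | 1 | 1 | 1 | 2 | 3 | 4
  i=5: 0 | 1 | 1 | 1 | 2 | 3 | 4 | 5
  i=6: 0 | 1 | 2 | 2 | 3 | 4 | 5 | 6
  i=7: 0 | 1 | 2 | 3 | 4 | 5 | 6 | 7
  i=8: 1 | 2 | 3 | 4 | 5 | 6 | 7 | 8

reading off 1-entries of Δ²R: w = (6, 7, 2, 8, 5, 3, 4, 1).

D(w) has 20 cells with 4 SE-corners; essential set:

[(2, 5, 0), (4, 5, 1), (5, 4, 1), (7, 1, 0)]


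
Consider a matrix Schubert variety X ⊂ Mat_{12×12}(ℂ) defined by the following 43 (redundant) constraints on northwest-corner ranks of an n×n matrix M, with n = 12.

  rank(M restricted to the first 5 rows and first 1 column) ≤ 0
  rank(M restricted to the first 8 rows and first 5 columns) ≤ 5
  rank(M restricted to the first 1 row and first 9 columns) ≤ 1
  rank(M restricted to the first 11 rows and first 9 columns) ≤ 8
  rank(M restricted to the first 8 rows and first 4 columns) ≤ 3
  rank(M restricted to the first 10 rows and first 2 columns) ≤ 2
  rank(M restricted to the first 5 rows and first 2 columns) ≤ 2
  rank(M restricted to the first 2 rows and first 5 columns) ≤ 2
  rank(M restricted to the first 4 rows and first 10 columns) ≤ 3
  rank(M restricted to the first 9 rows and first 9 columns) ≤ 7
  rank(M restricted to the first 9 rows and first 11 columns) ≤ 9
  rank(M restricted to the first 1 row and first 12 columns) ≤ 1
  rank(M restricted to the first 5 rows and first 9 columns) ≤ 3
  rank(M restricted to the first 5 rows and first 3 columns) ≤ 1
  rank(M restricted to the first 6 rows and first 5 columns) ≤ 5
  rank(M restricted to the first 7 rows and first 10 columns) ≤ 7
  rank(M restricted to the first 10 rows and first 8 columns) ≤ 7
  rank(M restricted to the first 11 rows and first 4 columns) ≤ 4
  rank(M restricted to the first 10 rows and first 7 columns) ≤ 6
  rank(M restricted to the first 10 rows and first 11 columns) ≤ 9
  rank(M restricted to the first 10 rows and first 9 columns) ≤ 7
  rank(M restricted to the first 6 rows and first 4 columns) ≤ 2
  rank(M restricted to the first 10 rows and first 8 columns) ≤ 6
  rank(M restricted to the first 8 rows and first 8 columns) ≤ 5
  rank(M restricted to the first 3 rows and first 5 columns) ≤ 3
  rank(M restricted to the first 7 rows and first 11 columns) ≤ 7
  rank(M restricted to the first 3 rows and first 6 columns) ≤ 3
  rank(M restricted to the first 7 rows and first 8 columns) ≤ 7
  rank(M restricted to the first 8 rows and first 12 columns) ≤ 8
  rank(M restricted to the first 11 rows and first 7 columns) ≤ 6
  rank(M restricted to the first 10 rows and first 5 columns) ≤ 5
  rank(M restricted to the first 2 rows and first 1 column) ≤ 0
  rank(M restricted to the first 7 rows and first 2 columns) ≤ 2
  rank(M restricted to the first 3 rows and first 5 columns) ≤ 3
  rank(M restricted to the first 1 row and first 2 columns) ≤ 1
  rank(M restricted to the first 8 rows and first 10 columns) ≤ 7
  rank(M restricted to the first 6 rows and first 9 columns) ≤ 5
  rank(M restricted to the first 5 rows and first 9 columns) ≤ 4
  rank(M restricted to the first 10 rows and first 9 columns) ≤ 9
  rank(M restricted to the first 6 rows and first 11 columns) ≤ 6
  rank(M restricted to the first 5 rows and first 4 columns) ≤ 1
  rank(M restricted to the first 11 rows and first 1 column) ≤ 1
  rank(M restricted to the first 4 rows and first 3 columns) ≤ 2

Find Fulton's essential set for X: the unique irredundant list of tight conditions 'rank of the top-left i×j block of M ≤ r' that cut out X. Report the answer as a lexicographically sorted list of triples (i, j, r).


Reconstructing r_w from the 43 given conditions:

  row 1: 0, 1, 1, 1, 1, 1, 1, 1, 1, 1, 1, 1
  row 2: 0, 1, 1, 1, 2, 2, 2, 2, 2, 2, 2, 2
  row 3: 0, 1, 1, 1, 2, 3, 3, 3, 3, 3, 3, 3
  row 4: 0, 1, 1, 1, 2, 3, 3, 3, 3, 3, 4, 4
  row 5: 0, 1, 1, 1, 2, 3, 3, 3, 3, 4, 5, 5
  row 6: 1, 2, 2, 2, 3, 4, 4, 4, 4, 5, 6, 6
  row 7: 1, 2, 3, 3, 4, 5, 5, 5, 5, 6, 7, 7
  row 8: 1, 2, 3, 3, 4, 5, 5, 5, 6, 7, 8, 8
  row 9: 1, 2, 3, 4, 5, 6, 6, 6, 7, 8, 9, 9
  row 10: 1, 2, 3, 4, 5, 6, 6, 6, 7, 8, 9, 10
  row 11: 1, 2, 3, 4, 5, 6, 6, 7, 8, 9, 10, 11
  row 12: 1, 2, 3, 4, 5, 6, 7, 8, 9, 10, 11, 12

giving w = (2, 5, 6, 11, 10, 1, 3, 9, 4, 12, 8, 7) via Δ²R.

|D(w)|=26, |Ess(w)|=8:

[(4, 10, 3), (5, 1, 0), (5, 4, 1), (5, 9, 3), (8, 4, 3), (8, 8, 5), (10, 8, 6), (11, 7, 6)]


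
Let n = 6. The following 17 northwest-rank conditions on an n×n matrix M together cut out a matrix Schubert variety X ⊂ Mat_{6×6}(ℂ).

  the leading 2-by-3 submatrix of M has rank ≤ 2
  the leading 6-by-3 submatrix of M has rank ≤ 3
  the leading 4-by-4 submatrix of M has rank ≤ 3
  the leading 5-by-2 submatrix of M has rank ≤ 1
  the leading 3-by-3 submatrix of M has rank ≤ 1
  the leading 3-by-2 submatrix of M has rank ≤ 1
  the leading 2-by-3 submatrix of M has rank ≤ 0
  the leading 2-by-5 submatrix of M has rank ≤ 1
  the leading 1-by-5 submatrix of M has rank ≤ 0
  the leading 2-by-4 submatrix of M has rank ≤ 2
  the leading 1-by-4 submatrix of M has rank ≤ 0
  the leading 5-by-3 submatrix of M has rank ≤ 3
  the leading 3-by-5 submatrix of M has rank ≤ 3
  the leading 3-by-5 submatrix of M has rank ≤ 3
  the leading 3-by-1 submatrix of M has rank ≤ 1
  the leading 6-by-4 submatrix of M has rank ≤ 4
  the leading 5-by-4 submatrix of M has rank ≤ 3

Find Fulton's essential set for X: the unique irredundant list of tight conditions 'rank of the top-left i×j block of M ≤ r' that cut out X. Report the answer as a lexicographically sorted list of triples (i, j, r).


The tightest implied rank at each (i,j), from the 17 conditions:

  i=1: 0 | 0 | 0 | 0 | 0 | 1
  i=2: 0 | 0 | 0 | 1 | 1 | 2
  i=3: 1 | 1 | 1 | 2 | 2 | 3
  i=4: 1 | 1 | 2 | 3 | 3 | 4
  i=5: 1 | 1 | 2 | 3 | 4 | 5
  i=6: 1 | 2 | 3 | 4 | 5 | 6

second differences of R give the permutation w = (6, 4, 1, 3, 5, 2).

D(w) has 10 cells with 3 SE-corners; essential set:

[(1, 5, 0), (2, 3, 0), (5, 2, 1)]


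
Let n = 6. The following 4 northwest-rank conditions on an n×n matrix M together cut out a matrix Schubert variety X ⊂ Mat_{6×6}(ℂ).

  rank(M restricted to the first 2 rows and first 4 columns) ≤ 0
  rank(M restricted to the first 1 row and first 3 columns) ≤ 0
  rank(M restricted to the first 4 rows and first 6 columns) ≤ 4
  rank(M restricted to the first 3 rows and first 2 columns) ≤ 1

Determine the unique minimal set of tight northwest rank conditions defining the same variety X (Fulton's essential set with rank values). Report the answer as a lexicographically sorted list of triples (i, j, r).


Propagating the 4 rank bounds to every northwest block:

  R[1]: 0  0  0  0  1  1
  R[2]: 0  0  0  0  1  2
  R[3]: 1  1  1  1  2  3
  R[4]: 1  2  2  2  3  4
  R[5]: 1  2  3  3  4  5
  R[6]: 1  2  3  4  5  6

second differences of R give the permutation w = (5, 6, 1, 2, 3, 4).

ℓ(w)=8; the 1 essential cell (i,j,r):

[(2, 4, 0)]


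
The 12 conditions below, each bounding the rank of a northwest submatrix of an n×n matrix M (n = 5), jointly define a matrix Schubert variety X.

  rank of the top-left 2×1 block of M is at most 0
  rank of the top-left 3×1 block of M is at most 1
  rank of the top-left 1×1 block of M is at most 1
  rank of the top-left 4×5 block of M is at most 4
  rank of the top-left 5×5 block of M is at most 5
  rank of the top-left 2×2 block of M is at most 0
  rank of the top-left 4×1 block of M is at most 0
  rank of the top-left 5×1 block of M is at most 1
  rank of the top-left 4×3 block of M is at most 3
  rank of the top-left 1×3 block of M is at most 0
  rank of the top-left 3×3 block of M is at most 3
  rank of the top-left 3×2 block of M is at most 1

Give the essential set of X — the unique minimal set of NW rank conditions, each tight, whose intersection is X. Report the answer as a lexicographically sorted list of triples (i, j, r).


Recovering R(i,j) via the rank-extension bound from the 12 conditions:

  i=1: 0 | 0 | 0 | 1 | 1
  i=2: 0 | 0 | 1 | 2 | 2
  i=3: 0 | 1 | 2 | 3 | 3
  i=4: 0 | 1 | 2 | 3 | 4
  i=5: 1 | 2 | 3 | 4 | 5

second differences of R give the permutation w = (4, 3, 2, 5, 1).

D(w) has 7 cells with 3 SE-corners; essential set:

[(1, 3, 0), (2, 2, 0), (4, 1, 0)]


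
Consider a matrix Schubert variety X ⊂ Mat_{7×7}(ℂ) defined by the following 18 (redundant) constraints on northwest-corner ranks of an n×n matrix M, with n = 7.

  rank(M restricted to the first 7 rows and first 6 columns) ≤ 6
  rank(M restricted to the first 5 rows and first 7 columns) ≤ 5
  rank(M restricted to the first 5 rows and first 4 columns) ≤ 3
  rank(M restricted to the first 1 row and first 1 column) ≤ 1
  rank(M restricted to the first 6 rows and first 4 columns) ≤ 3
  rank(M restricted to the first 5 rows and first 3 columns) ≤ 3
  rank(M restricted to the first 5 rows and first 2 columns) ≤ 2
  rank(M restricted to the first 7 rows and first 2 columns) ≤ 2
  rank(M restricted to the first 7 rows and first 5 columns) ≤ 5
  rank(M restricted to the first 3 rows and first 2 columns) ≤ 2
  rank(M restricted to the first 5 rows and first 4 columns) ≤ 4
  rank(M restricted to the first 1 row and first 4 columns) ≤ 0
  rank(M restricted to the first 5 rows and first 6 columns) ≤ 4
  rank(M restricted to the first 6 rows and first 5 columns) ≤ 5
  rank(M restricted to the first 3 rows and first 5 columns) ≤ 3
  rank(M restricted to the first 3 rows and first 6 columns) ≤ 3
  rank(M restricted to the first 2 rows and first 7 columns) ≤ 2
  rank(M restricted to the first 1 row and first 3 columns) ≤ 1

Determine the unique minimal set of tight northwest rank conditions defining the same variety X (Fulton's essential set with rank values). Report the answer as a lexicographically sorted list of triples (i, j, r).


Recovering R(i,j) via the rank-extension bound from the 18 conditions:

  i=1: 0 | 0 | 0 | 0 | 1 | 1 | 1
  i=2: 1 | 1 | 1 | 1 | 2 | 2 | 2
  i=3: 1 | 2 | 2 | 2 | 3 | 3 | 3
  i=4: 1 | 2 | 3 | 3 | 4 | 4 | 4
  i=5: 1 | 2 | 3 | 3 | 4 | 4 | 5
  i=6: 1 | 2 | 3 | 3 | 4 | 5 | 6
  i=7: 1 | 2 | 3 | 4 | 5 | 6 | 7

giving w = (5, 1, 2, 3, 7, 6, 4) via Δ²R.

|D(w)|=7, |Ess(w)|=3:

[(1, 4, 0), (5, 6, 4), (6, 4, 3)]
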